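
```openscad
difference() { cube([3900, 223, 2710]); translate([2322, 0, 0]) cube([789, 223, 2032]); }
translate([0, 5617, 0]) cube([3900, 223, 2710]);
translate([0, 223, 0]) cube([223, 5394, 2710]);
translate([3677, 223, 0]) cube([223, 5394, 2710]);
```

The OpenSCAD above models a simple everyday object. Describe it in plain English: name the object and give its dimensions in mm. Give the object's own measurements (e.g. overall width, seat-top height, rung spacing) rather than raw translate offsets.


A single room: four walls, each 2710 mm tall and 223 mm thick, enclosing an outside footprint 3900×5840 mm (x × y), no floor or roof. The front and back walls (−y and +y sides) run the full x-width; the side walls fit between their inner faces. A door opening 789 mm wide and 2032 mm tall is cut through the front wall from the floor up, its −x edge 2322 mm from the wall's −x end.


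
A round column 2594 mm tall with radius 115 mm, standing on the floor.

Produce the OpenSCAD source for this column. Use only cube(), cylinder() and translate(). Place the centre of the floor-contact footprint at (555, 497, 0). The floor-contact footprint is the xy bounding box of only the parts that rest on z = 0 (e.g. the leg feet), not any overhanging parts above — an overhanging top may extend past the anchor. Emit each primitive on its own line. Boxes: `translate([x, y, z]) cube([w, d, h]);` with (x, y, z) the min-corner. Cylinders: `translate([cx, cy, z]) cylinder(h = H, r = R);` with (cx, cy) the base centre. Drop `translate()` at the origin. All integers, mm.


translate([555, 497, 0]) cylinder(h = 2594, r = 115);


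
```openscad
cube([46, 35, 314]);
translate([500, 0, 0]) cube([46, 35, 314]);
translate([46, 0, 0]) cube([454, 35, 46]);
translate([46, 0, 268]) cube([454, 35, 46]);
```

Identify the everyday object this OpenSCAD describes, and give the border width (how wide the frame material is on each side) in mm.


A picture frame. The border width is 46 mm.

Four thin pieces enclosing a rectangular opening — a picture frame. The two full-height stiles are 314 mm tall; the top rail sits at z = 268 and is 46 mm tall, so the border above the opening is 314 − 268 = 46 mm, matching the stile x-width.


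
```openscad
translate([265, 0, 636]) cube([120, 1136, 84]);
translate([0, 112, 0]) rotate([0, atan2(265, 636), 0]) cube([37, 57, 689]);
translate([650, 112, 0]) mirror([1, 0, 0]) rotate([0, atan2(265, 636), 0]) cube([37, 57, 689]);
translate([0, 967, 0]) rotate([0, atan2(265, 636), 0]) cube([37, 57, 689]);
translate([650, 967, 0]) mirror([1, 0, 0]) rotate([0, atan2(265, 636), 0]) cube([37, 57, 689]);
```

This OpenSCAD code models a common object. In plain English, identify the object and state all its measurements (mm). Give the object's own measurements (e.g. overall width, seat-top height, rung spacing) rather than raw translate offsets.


A sawhorse. A 120×1136×84 mm beam (x, y, z) sits on two A-frame leg pairs. Each pair is two raked legs of 37×57 mm section (57 mm along y) splaying symmetrically in x. Each leg rises 636 mm vertically over 265 mm of horizontal reach and is 689 mm long along its own axis. Every leg's outer bottom edge rests on the floor and its outer top edge meets a bottom edge of the beam — the left legs (tilting toward +x) meet the beam's −x bottom edge, the right legs (their mirror images, tilting toward −x) meet its +x bottom edge — so the leg tops tuck under the beam, the beam's underside is 636 mm above the floor, and the feet are 650 mm apart outside-to-outside with the beam centred between them. The two leg pairs are set in 112 mm from either end of the beam.


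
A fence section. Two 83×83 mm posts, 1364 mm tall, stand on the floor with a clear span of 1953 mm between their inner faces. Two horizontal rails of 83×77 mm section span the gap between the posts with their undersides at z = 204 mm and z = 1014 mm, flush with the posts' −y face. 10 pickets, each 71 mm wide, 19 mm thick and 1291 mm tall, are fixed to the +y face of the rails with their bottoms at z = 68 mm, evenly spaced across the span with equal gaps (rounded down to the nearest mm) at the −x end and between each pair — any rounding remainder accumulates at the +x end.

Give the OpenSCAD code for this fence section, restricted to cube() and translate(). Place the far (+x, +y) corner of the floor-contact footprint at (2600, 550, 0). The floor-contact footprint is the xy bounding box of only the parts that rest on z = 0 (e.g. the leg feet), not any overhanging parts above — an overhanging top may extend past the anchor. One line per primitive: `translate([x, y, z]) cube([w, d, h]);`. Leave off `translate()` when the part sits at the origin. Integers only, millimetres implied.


translate([481, 467, 0]) cube([83, 83, 1364]);
translate([2517, 467, 0]) cube([83, 83, 1364]);
translate([564, 467, 204]) cube([1953, 83, 77]);
translate([564, 467, 1014]) cube([1953, 83, 77]);
translate([677, 550, 68]) cube([71, 19, 1291]);
translate([861, 550, 68]) cube([71, 19, 1291]);
translate([1045, 550, 68]) cube([71, 19, 1291]);
translate([1229, 550, 68]) cube([71, 19, 1291]);
translate([1413, 550, 68]) cube([71, 19, 1291]);
translate([1597, 550, 68]) cube([71, 19, 1291]);
translate([1781, 550, 68]) cube([71, 19, 1291]);
translate([1965, 550, 68]) cube([71, 19, 1291]);
translate([2149, 550, 68]) cube([71, 19, 1291]);
translate([2333, 550, 68]) cube([71, 19, 1291]);


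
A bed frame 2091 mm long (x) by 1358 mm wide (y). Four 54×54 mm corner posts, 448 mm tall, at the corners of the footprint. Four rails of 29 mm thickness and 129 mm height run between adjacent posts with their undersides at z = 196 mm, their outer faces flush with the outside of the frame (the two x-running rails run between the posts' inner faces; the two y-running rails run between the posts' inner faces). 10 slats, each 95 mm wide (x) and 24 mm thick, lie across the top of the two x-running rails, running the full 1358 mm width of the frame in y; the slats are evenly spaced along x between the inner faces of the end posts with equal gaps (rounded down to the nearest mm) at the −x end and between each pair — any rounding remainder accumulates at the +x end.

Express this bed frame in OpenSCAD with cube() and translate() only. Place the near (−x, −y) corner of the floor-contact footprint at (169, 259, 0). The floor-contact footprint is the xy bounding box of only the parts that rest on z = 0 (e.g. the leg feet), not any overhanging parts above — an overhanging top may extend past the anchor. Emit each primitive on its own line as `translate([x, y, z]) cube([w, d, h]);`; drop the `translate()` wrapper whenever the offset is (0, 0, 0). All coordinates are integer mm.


translate([169, 259, 0]) cube([54, 54, 448]);
translate([169, 1563, 0]) cube([54, 54, 448]);
translate([2206, 259, 0]) cube([54, 54, 448]);
translate([2206, 1563, 0]) cube([54, 54, 448]);
translate([223, 259, 196]) cube([1983, 29, 129]);
translate([223, 1588, 196]) cube([1983, 29, 129]);
translate([169, 313, 196]) cube([29, 1250, 129]);
translate([2231, 313, 196]) cube([29, 1250, 129]);
translate([316, 259, 325]) cube([95, 1358, 24]);
translate([504, 259, 325]) cube([95, 1358, 24]);
translate([692, 259, 325]) cube([95, 1358, 24]);
translate([880, 259, 325]) cube([95, 1358, 24]);
translate([1068, 259, 325]) cube([95, 1358, 24]);
translate([1256, 259, 325]) cube([95, 1358, 24]);
translate([1444, 259, 325]) cube([95, 1358, 24]);
translate([1632, 259, 325]) cube([95, 1358, 24]);
translate([1820, 259, 325]) cube([95, 1358, 24]);
translate([2008, 259, 325]) cube([95, 1358, 24]);


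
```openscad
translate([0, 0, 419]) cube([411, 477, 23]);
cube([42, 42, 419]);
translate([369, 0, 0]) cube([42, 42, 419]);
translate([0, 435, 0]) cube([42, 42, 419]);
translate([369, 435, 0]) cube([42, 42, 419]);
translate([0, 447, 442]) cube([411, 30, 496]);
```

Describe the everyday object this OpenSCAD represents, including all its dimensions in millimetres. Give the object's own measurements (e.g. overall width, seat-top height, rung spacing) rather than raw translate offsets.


A chair. The seat is a 411×477×23 mm slab with its top at z = 442 mm, on four 42×42 mm corner legs (flush with the seat edges, standing on z = 0). A flat backrest 30 mm thick, 496 mm tall, spans the full seat width and rises from the seat top along its +y edge, rear face flush with the rear of the seat.


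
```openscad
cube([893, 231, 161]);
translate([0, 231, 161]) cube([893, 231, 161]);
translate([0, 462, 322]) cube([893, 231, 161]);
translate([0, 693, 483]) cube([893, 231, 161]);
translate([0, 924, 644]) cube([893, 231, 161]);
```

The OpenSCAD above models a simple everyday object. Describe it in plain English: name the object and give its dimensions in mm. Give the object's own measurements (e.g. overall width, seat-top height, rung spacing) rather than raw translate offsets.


A straight staircase of 5 solid steps. Each step is 893 mm wide (x), 231 mm deep (y, the going) and 161 mm tall (the rise). The first step rests on the floor; each subsequent step sits one going further in +y and one rise higher in +z, directly behind and above the previous step with no overlap.


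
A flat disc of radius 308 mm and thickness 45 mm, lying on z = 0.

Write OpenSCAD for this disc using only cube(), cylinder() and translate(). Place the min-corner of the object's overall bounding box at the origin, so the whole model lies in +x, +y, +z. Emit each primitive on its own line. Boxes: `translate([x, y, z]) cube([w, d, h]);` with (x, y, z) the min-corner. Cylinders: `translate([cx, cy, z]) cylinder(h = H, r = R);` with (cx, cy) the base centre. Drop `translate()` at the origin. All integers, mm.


translate([308, 308, 0]) cylinder(h = 45, r = 308);


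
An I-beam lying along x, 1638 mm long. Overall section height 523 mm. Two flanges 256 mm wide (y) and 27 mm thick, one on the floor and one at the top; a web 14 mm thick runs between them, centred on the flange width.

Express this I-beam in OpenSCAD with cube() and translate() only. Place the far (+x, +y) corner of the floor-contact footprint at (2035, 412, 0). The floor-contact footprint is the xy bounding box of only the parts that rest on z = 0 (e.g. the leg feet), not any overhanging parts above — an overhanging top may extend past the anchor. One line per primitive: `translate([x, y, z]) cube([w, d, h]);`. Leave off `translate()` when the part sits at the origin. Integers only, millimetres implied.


translate([397, 156, 0]) cube([1638, 256, 27]);
translate([397, 277, 27]) cube([1638, 14, 469]);
translate([397, 156, 496]) cube([1638, 256, 27]);


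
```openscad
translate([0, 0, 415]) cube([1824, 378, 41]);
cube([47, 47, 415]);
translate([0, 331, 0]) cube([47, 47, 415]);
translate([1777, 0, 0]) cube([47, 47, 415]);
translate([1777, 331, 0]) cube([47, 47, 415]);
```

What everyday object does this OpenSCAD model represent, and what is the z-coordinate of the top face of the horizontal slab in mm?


A bench. The seat-top height is 456 mm.

A long slab on four corner posts — a bench. The slab sits at z = 415 with thickness 41, so the top is 415 + 41 = 456 mm.


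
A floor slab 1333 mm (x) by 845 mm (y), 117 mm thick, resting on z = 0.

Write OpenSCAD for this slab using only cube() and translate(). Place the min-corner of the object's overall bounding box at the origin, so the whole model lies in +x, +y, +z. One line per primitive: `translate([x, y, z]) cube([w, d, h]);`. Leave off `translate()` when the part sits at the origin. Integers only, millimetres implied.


cube([1333, 845, 117]);


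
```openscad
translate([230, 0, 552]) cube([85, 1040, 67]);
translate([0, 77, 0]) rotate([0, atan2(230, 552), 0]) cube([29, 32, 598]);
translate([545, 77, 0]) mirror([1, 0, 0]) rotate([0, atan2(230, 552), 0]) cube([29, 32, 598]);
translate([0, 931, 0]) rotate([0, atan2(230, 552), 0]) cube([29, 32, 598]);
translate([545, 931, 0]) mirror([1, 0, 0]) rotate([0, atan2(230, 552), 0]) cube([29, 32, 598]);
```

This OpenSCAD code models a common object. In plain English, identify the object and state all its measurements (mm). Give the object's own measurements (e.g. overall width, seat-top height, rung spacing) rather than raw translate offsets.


A sawhorse. A 85×1040×67 mm beam (x, y, z) sits on two A-frame leg pairs. Each pair is two raked legs of 29×32 mm section (32 mm along y) splaying symmetrically in x. Each leg rises 552 mm vertically over 230 mm of horizontal reach and is 598 mm long along its own axis. Every leg's outer bottom edge rests on the floor and its outer top edge meets a bottom edge of the beam — the left legs (tilting toward +x) meet the beam's −x bottom edge, the right legs (their mirror images, tilting toward −x) meet its +x bottom edge — so the leg tops tuck under the beam, the beam's underside is 552 mm above the floor, and the feet are 545 mm apart outside-to-outside with the beam centred between them. The two leg pairs are set in 77 mm from either end of the beam.


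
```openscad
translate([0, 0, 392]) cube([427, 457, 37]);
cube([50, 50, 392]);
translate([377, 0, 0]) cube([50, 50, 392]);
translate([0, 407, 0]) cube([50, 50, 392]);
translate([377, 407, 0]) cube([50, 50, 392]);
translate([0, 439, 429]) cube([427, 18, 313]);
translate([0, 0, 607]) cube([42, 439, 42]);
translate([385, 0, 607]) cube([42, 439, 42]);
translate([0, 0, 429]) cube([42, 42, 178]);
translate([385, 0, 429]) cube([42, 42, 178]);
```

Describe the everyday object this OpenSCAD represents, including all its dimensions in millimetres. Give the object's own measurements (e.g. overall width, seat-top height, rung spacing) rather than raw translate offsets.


A chair. The seat is a 427×457×37 mm slab with its top at z = 429 mm, on four 50×50 mm corner legs (flush with the seat edges, standing on z = 0). A flat backrest 18 mm thick, 313 mm tall, spans the full seat width and rises from the seat top along its +y edge, rear face flush with the rear of the seat. Two armrests of 42×42 mm section run along each side from the seat's front edge to the front of the backrest, top faces 220 mm above the seat top and outer faces flush with the seat's x-edges; a 42×42 mm post under the front of each armrest stands on the seat at the front corner.


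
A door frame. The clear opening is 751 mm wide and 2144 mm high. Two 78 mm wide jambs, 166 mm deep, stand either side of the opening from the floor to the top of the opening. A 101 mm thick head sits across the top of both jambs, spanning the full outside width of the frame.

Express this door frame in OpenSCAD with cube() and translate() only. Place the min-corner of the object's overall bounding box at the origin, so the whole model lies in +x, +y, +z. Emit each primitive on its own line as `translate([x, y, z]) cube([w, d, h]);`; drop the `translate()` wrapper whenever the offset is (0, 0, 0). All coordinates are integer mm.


cube([78, 166, 2144]);
translate([829, 0, 0]) cube([78, 166, 2144]);
translate([0, 0, 2144]) cube([907, 166, 101]);


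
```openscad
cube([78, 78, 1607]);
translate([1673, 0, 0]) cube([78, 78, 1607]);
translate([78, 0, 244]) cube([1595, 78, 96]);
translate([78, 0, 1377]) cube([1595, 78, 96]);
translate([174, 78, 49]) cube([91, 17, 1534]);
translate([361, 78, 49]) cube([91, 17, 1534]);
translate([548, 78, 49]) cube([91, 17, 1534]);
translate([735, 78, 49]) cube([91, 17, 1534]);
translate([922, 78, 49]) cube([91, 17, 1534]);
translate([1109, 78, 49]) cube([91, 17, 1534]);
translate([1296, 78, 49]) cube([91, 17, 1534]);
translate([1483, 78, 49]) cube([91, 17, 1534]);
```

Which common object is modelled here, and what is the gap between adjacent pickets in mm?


A fence section. The picket gap is 96 mm.

Two posts, two rails, 8 pickets — a fence section. Span 1595 mm holds 8 pickets of 91 mm with 9 equal gaps: ⌊(1595 − 8·91) / 9⌋ = 96 mm.


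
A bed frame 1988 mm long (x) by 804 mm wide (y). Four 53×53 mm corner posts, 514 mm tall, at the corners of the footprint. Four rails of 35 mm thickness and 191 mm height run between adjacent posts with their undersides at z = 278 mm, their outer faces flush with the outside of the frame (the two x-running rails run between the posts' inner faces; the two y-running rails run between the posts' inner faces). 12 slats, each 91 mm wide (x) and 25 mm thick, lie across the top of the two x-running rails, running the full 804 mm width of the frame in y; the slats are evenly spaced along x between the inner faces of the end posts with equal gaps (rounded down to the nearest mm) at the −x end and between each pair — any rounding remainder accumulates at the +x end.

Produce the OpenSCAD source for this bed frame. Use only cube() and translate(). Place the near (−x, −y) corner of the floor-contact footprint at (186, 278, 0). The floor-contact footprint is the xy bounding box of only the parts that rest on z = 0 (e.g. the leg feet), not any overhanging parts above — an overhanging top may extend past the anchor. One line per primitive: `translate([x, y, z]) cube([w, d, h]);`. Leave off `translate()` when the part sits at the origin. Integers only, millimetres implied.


translate([186, 278, 0]) cube([53, 53, 514]);
translate([186, 1029, 0]) cube([53, 53, 514]);
translate([2121, 278, 0]) cube([53, 53, 514]);
translate([2121, 1029, 0]) cube([53, 53, 514]);
translate([239, 278, 278]) cube([1882, 35, 191]);
translate([239, 1047, 278]) cube([1882, 35, 191]);
translate([186, 331, 278]) cube([35, 698, 191]);
translate([2139, 331, 278]) cube([35, 698, 191]);
translate([299, 278, 469]) cube([91, 804, 25]);
translate([450, 278, 469]) cube([91, 804, 25]);
translate([601, 278, 469]) cube([91, 804, 25]);
translate([752, 278, 469]) cube([91, 804, 25]);
translate([903, 278, 469]) cube([91, 804, 25]);
translate([1054, 278, 469]) cube([91, 804, 25]);
translate([1205, 278, 469]) cube([91, 804, 25]);
translate([1356, 278, 469]) cube([91, 804, 25]);
translate([1507, 278, 469]) cube([91, 804, 25]);
translate([1658, 278, 469]) cube([91, 804, 25]);
translate([1809, 278, 469]) cube([91, 804, 25]);
translate([1960, 278, 469]) cube([91, 804, 25]);


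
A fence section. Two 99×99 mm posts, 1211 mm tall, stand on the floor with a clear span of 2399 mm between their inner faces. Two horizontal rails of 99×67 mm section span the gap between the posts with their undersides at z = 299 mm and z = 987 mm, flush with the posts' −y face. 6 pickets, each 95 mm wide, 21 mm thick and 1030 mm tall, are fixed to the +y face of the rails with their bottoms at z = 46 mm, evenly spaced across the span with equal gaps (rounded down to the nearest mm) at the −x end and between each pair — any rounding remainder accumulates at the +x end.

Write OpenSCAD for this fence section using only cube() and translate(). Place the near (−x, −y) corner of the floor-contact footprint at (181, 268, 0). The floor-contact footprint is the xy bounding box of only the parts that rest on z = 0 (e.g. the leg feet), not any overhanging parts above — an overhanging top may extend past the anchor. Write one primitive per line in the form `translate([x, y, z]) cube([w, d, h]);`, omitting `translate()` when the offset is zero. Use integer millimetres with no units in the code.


translate([181, 268, 0]) cube([99, 99, 1211]);
translate([2679, 268, 0]) cube([99, 99, 1211]);
translate([280, 268, 299]) cube([2399, 99, 67]);
translate([280, 268, 987]) cube([2399, 99, 67]);
translate([541, 367, 46]) cube([95, 21, 1030]);
translate([897, 367, 46]) cube([95, 21, 1030]);
translate([1253, 367, 46]) cube([95, 21, 1030]);
translate([1609, 367, 46]) cube([95, 21, 1030]);
translate([1965, 367, 46]) cube([95, 21, 1030]);
translate([2321, 367, 46]) cube([95, 21, 1030]);


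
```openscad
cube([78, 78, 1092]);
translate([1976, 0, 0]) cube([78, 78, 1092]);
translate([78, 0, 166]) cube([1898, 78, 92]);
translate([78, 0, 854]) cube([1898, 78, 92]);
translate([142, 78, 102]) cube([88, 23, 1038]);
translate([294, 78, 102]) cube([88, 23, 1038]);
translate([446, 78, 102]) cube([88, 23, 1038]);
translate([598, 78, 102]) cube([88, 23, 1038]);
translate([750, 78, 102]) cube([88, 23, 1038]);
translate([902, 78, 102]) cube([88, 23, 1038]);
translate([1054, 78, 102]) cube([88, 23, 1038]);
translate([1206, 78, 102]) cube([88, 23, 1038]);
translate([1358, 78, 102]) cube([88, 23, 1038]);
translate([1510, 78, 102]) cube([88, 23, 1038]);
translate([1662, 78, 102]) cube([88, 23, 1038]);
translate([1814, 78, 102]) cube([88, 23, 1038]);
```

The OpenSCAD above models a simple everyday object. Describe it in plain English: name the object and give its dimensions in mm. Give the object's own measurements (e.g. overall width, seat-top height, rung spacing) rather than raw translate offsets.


A fence section. Two 78×78 mm posts, 1092 mm tall, stand on the floor with a clear span of 1898 mm between their inner faces. Two horizontal rails of 78×92 mm section span the gap between the posts with their undersides at z = 166 mm and z = 854 mm, flush with the posts' −y face. 12 pickets, each 88 mm wide, 23 mm thick and 1038 mm tall, are fixed to the +y face of the rails with their bottoms at z = 102 mm, spaced across the span with a 64 mm gap after the −x post and between neighbouring pickets, with 74 mm left before the +x post.


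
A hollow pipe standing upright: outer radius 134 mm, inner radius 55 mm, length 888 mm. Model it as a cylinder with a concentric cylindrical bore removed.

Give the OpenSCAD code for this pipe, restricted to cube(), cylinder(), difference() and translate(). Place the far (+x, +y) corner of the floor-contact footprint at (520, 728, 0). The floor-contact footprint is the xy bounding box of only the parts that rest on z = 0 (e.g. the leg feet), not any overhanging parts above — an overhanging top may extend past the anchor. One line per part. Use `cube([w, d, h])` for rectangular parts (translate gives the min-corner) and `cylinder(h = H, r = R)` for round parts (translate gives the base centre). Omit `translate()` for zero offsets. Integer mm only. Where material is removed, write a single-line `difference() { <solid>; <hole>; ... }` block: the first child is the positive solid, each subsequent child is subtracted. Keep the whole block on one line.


difference() { translate([386, 594, 0]) cylinder(h = 888, r = 134); translate([386, 594, 0]) cylinder(h = 888, r = 55); }


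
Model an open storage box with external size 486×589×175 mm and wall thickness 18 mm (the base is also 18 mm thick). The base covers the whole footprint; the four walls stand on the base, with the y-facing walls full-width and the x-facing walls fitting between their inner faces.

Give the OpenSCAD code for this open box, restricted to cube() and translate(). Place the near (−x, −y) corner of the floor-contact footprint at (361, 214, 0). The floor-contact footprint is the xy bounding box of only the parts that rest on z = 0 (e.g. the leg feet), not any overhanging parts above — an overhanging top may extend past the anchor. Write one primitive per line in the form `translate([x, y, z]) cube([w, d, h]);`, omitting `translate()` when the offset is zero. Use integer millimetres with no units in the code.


translate([361, 214, 0]) cube([486, 589, 18]);
translate([361, 214, 18]) cube([486, 18, 157]);
translate([361, 785, 18]) cube([486, 18, 157]);
translate([361, 232, 18]) cube([18, 553, 157]);
translate([829, 232, 18]) cube([18, 553, 157]);


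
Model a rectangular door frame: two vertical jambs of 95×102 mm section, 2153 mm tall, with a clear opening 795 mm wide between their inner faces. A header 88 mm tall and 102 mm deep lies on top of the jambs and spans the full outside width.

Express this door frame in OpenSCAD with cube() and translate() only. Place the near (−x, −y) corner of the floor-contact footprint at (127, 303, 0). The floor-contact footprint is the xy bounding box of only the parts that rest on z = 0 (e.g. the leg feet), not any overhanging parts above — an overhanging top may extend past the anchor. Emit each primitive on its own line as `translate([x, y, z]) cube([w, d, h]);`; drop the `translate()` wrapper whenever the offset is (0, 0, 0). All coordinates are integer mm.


translate([127, 303, 0]) cube([95, 102, 2153]);
translate([1017, 303, 0]) cube([95, 102, 2153]);
translate([127, 303, 2153]) cube([985, 102, 88]);


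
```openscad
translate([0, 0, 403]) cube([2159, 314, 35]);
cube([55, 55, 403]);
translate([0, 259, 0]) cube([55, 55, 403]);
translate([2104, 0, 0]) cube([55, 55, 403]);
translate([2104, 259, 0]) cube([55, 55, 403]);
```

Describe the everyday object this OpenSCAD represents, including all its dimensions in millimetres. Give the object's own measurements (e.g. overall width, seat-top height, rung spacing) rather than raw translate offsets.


A long wooden bench with a 2159 mm (x) × 314 mm (y) seat, 35 mm thick, its top surface 438 mm above the floor. Four 55 mm square legs at the seat corners, flush with the edges, run from z = 0 to the seat underside.


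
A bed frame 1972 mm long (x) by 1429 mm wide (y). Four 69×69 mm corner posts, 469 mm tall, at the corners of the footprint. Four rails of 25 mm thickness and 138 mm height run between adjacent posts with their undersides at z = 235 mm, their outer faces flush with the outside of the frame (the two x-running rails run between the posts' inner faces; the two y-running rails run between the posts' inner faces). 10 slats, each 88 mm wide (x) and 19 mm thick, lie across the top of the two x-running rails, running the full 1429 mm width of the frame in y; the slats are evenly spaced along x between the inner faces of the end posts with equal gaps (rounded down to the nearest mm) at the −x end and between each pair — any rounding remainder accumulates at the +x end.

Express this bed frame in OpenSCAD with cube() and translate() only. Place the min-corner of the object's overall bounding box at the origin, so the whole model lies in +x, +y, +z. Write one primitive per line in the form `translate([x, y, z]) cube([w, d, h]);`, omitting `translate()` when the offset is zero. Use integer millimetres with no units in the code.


cube([69, 69, 469]);
translate([0, 1360, 0]) cube([69, 69, 469]);
translate([1903, 0, 0]) cube([69, 69, 469]);
translate([1903, 1360, 0]) cube([69, 69, 469]);
translate([69, 0, 235]) cube([1834, 25, 138]);
translate([69, 1404, 235]) cube([1834, 25, 138]);
translate([0, 69, 235]) cube([25, 1291, 138]);
translate([1947, 69, 235]) cube([25, 1291, 138]);
translate([155, 0, 373]) cube([88, 1429, 19]);
translate([329, 0, 373]) cube([88, 1429, 19]);
translate([503, 0, 373]) cube([88, 1429, 19]);
translate([677, 0, 373]) cube([88, 1429, 19]);
translate([851, 0, 373]) cube([88, 1429, 19]);
translate([1025, 0, 373]) cube([88, 1429, 19]);
translate([1199, 0, 373]) cube([88, 1429, 19]);
translate([1373, 0, 373]) cube([88, 1429, 19]);
translate([1547, 0, 373]) cube([88, 1429, 19]);
translate([1721, 0, 373]) cube([88, 1429, 19]);


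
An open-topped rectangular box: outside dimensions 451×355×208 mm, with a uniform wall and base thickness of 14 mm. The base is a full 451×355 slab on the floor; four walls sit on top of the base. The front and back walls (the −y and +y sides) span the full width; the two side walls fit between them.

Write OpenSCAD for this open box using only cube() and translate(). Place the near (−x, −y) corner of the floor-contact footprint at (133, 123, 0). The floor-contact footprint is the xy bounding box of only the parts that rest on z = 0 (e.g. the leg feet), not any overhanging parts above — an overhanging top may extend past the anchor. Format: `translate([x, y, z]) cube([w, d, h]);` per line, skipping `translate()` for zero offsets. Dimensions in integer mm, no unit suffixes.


translate([133, 123, 0]) cube([451, 355, 14]);
translate([133, 123, 14]) cube([451, 14, 194]);
translate([133, 464, 14]) cube([451, 14, 194]);
translate([133, 137, 14]) cube([14, 327, 194]);
translate([570, 137, 14]) cube([14, 327, 194]);


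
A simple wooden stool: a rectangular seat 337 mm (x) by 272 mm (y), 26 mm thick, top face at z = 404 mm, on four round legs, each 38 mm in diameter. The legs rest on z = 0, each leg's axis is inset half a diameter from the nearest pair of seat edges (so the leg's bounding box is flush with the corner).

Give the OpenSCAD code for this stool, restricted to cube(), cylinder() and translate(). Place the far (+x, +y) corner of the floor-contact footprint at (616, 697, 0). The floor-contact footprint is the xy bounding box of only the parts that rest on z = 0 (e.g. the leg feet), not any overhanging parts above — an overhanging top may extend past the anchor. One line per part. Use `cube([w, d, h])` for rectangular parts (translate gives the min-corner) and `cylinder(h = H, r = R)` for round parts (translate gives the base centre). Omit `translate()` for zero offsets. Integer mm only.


translate([279, 425, 378]) cube([337, 272, 26]);
translate([298, 444, 0]) cylinder(h = 378, r = 19);
translate([597, 444, 0]) cylinder(h = 378, r = 19);
translate([298, 678, 0]) cylinder(h = 378, r = 19);
translate([597, 678, 0]) cylinder(h = 378, r = 19);


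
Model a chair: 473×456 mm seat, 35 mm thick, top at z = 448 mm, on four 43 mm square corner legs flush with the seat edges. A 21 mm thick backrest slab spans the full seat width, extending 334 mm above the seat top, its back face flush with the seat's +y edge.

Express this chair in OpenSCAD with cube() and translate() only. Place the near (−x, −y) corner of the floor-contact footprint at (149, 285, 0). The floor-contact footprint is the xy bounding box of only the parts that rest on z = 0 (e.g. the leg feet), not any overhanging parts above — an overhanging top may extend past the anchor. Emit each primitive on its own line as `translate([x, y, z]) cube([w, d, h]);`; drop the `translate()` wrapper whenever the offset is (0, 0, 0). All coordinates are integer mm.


translate([149, 285, 413]) cube([473, 456, 35]);
translate([149, 285, 0]) cube([43, 43, 413]);
translate([579, 285, 0]) cube([43, 43, 413]);
translate([149, 698, 0]) cube([43, 43, 413]);
translate([579, 698, 0]) cube([43, 43, 413]);
translate([149, 720, 448]) cube([473, 21, 334]);


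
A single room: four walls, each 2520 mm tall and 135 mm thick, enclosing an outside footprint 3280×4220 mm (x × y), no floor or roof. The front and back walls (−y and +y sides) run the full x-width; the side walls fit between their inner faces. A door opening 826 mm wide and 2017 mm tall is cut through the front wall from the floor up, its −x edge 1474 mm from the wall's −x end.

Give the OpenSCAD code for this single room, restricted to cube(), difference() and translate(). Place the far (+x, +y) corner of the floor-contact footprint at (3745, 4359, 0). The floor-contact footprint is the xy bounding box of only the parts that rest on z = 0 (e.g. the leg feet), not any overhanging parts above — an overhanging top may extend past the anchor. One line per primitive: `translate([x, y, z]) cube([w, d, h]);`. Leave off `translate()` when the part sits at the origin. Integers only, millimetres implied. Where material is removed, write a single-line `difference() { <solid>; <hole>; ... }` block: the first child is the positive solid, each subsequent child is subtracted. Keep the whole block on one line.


difference() { translate([465, 139, 0]) cube([3280, 135, 2520]); translate([1939, 139, 0]) cube([826, 135, 2017]); }
translate([465, 4224, 0]) cube([3280, 135, 2520]);
translate([465, 274, 0]) cube([135, 3950, 2520]);
translate([3610, 274, 0]) cube([135, 3950, 2520]);


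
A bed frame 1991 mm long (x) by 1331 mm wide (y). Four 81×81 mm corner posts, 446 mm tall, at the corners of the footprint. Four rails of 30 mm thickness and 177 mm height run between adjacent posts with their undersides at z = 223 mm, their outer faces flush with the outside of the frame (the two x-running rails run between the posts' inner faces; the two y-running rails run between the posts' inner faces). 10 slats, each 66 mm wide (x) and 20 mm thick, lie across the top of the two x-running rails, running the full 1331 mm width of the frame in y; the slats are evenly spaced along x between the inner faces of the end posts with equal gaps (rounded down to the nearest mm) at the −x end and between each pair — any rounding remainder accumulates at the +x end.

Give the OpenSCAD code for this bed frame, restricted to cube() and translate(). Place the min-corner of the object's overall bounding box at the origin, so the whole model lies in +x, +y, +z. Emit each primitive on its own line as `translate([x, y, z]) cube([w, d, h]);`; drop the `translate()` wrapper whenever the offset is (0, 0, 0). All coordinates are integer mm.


cube([81, 81, 446]);
translate([0, 1250, 0]) cube([81, 81, 446]);
translate([1910, 0, 0]) cube([81, 81, 446]);
translate([1910, 1250, 0]) cube([81, 81, 446]);
translate([81, 0, 223]) cube([1829, 30, 177]);
translate([81, 1301, 223]) cube([1829, 30, 177]);
translate([0, 81, 223]) cube([30, 1169, 177]);
translate([1961, 81, 223]) cube([30, 1169, 177]);
translate([187, 0, 400]) cube([66, 1331, 20]);
translate([359, 0, 400]) cube([66, 1331, 20]);
translate([531, 0, 400]) cube([66, 1331, 20]);
translate([703, 0, 400]) cube([66, 1331, 20]);
translate([875, 0, 400]) cube([66, 1331, 20]);
translate([1047, 0, 400]) cube([66, 1331, 20]);
translate([1219, 0, 400]) cube([66, 1331, 20]);
translate([1391, 0, 400]) cube([66, 1331, 20]);
translate([1563, 0, 400]) cube([66, 1331, 20]);
translate([1735, 0, 400]) cube([66, 1331, 20]);


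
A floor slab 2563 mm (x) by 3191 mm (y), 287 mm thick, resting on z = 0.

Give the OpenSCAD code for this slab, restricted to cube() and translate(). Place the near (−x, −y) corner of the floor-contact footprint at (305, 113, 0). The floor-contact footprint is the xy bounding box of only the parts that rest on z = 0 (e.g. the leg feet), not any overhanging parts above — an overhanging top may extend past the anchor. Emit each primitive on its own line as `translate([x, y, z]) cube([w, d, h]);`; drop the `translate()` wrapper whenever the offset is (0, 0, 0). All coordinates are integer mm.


translate([305, 113, 0]) cube([2563, 3191, 287]);


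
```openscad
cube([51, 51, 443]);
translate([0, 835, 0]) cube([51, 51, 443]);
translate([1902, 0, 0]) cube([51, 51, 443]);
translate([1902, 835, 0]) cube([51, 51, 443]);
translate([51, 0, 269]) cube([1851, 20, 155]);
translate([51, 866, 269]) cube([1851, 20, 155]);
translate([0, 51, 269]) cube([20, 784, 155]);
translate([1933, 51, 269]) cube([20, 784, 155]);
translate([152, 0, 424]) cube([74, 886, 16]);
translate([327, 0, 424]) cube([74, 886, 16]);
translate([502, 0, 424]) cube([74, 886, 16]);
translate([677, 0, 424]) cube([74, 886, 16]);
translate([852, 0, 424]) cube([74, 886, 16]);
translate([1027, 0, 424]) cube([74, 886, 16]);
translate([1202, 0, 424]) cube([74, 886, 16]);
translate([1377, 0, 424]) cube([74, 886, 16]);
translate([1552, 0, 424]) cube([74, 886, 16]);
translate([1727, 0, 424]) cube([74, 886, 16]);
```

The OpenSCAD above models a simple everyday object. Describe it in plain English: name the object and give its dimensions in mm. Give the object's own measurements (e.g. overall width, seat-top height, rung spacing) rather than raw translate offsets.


A bed frame 1953 mm long (x) by 886 mm wide (y). Four 51×51 mm corner posts, 443 mm tall, at the corners of the footprint. Four rails of 20 mm thickness and 155 mm height run between adjacent posts with their undersides at z = 269 mm, their outer faces flush with the outside of the frame (the two x-running rails run between the posts' inner faces; the two y-running rails run between the posts' inner faces). 10 slats, each 74 mm wide (x) and 16 mm thick, lie across the top of the two x-running rails, running the full 886 mm width of the frame in y; along x they sit between the end posts with a 101 mm gap after the −x posts and between neighbouring slats and before the +x posts.


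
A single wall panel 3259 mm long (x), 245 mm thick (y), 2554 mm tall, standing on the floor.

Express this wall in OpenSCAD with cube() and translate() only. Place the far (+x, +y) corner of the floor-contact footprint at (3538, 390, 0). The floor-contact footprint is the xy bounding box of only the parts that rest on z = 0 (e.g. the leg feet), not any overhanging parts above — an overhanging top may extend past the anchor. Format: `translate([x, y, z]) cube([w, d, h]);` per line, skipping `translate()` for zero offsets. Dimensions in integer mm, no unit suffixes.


translate([279, 145, 0]) cube([3259, 245, 2554]);


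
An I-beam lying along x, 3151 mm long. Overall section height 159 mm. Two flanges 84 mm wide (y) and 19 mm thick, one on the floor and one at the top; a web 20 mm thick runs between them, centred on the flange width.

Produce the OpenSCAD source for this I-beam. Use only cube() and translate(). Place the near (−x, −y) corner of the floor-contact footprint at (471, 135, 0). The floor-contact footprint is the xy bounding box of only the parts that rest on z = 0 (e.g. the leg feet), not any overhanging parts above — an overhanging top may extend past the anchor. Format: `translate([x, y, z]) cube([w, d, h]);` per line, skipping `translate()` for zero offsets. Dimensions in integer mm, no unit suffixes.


translate([471, 135, 0]) cube([3151, 84, 19]);
translate([471, 167, 19]) cube([3151, 20, 121]);
translate([471, 135, 140]) cube([3151, 84, 19]);


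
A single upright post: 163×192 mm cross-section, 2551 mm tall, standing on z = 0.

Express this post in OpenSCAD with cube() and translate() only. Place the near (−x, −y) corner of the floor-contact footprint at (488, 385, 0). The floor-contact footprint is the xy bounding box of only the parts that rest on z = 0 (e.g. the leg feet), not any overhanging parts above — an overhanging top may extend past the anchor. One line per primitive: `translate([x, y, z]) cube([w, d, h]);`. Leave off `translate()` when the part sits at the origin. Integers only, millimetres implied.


translate([488, 385, 0]) cube([163, 192, 2551]);


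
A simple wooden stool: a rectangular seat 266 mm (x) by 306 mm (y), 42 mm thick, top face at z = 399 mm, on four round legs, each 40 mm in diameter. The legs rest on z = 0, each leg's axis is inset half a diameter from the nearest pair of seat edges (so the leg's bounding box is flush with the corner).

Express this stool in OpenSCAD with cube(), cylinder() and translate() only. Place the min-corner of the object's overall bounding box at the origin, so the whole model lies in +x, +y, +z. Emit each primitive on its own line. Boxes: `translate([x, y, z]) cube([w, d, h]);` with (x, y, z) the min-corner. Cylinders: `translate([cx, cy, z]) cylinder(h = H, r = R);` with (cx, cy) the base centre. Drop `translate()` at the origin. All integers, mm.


translate([0, 0, 357]) cube([266, 306, 42]);
translate([20, 20, 0]) cylinder(h = 357, r = 20);
translate([246, 20, 0]) cylinder(h = 357, r = 20);
translate([20, 286, 0]) cylinder(h = 357, r = 20);
translate([246, 286, 0]) cylinder(h = 357, r = 20);


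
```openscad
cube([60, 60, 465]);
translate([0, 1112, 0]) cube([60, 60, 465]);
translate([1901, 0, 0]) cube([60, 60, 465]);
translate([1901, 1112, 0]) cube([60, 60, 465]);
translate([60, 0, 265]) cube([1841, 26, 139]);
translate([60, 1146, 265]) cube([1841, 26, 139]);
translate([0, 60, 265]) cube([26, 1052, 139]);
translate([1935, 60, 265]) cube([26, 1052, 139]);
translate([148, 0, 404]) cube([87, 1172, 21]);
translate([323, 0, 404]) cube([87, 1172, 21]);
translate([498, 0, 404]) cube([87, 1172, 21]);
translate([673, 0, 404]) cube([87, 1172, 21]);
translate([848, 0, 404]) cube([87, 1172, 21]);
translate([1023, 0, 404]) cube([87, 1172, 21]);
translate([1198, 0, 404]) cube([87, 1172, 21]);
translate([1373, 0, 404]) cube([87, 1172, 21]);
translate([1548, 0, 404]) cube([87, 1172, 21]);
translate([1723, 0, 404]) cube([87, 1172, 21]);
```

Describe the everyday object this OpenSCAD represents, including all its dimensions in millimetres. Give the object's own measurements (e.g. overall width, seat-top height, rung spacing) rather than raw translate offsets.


A bed frame 1961 mm long (x) by 1172 mm wide (y). Four 60×60 mm corner posts, 465 mm tall, at the corners of the footprint. Four rails of 26 mm thickness and 139 mm height run between adjacent posts with their undersides at z = 265 mm, their outer faces flush with the outside of the frame (the two x-running rails run between the posts' inner faces; the two y-running rails run between the posts' inner faces). 10 slats, each 87 mm wide (x) and 21 mm thick, lie across the top of the two x-running rails, running the full 1172 mm width of the frame in y; along x they sit between the end posts with a 88 mm gap after the −x posts and between neighbouring slats, leaving 91 mm before the +x posts.
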